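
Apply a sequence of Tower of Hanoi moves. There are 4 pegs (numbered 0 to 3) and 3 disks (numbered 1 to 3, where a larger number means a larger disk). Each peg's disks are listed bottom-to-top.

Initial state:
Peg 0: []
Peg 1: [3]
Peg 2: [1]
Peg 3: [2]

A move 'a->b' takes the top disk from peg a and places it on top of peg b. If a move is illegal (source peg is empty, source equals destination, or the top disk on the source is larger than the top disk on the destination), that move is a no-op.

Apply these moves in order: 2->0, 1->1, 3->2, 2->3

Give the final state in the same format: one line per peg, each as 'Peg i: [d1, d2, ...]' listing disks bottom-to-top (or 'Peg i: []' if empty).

Answer: Peg 0: [1]
Peg 1: [3]
Peg 2: []
Peg 3: [2]

Derivation:
After move 1 (2->0):
Peg 0: [1]
Peg 1: [3]
Peg 2: []
Peg 3: [2]

After move 2 (1->1):
Peg 0: [1]
Peg 1: [3]
Peg 2: []
Peg 3: [2]

After move 3 (3->2):
Peg 0: [1]
Peg 1: [3]
Peg 2: [2]
Peg 3: []

After move 4 (2->3):
Peg 0: [1]
Peg 1: [3]
Peg 2: []
Peg 3: [2]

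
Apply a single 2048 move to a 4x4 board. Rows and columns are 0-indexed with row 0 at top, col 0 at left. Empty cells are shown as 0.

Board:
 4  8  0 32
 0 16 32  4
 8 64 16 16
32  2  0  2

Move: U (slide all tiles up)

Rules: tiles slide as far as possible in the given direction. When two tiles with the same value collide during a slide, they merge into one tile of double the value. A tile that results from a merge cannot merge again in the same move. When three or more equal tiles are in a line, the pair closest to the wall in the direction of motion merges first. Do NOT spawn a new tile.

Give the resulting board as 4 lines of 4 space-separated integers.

Slide up:
col 0: [4, 0, 8, 32] -> [4, 8, 32, 0]
col 1: [8, 16, 64, 2] -> [8, 16, 64, 2]
col 2: [0, 32, 16, 0] -> [32, 16, 0, 0]
col 3: [32, 4, 16, 2] -> [32, 4, 16, 2]

Answer:  4  8 32 32
 8 16 16  4
32 64  0 16
 0  2  0  2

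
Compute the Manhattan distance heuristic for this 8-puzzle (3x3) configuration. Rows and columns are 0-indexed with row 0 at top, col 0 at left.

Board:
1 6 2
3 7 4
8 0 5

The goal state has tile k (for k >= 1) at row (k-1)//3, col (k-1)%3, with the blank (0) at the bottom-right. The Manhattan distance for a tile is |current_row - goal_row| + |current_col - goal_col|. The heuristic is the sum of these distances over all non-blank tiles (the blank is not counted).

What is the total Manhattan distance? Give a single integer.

Answer: 13

Derivation:
Tile 1: at (0,0), goal (0,0), distance |0-0|+|0-0| = 0
Tile 6: at (0,1), goal (1,2), distance |0-1|+|1-2| = 2
Tile 2: at (0,2), goal (0,1), distance |0-0|+|2-1| = 1
Tile 3: at (1,0), goal (0,2), distance |1-0|+|0-2| = 3
Tile 7: at (1,1), goal (2,0), distance |1-2|+|1-0| = 2
Tile 4: at (1,2), goal (1,0), distance |1-1|+|2-0| = 2
Tile 8: at (2,0), goal (2,1), distance |2-2|+|0-1| = 1
Tile 5: at (2,2), goal (1,1), distance |2-1|+|2-1| = 2
Sum: 0 + 2 + 1 + 3 + 2 + 2 + 1 + 2 = 13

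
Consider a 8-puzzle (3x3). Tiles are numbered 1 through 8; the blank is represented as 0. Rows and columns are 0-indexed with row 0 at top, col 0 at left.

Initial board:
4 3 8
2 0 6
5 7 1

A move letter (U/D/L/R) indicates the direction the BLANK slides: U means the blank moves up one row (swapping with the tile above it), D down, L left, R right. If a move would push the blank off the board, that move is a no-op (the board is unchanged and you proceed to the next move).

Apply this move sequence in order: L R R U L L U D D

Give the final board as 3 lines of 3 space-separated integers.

Answer: 2 4 3
5 6 8
0 7 1

Derivation:
After move 1 (L):
4 3 8
0 2 6
5 7 1

After move 2 (R):
4 3 8
2 0 6
5 7 1

After move 3 (R):
4 3 8
2 6 0
5 7 1

After move 4 (U):
4 3 0
2 6 8
5 7 1

After move 5 (L):
4 0 3
2 6 8
5 7 1

After move 6 (L):
0 4 3
2 6 8
5 7 1

After move 7 (U):
0 4 3
2 6 8
5 7 1

After move 8 (D):
2 4 3
0 6 8
5 7 1

After move 9 (D):
2 4 3
5 6 8
0 7 1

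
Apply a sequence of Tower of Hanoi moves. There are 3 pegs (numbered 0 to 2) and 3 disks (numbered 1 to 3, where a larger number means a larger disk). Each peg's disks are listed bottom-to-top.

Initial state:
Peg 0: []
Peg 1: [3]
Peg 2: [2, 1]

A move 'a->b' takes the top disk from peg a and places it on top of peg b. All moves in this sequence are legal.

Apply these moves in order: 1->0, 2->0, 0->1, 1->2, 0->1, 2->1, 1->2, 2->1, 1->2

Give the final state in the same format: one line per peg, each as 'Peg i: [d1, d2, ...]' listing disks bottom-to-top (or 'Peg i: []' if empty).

Answer: Peg 0: []
Peg 1: [3]
Peg 2: [2, 1]

Derivation:
After move 1 (1->0):
Peg 0: [3]
Peg 1: []
Peg 2: [2, 1]

After move 2 (2->0):
Peg 0: [3, 1]
Peg 1: []
Peg 2: [2]

After move 3 (0->1):
Peg 0: [3]
Peg 1: [1]
Peg 2: [2]

After move 4 (1->2):
Peg 0: [3]
Peg 1: []
Peg 2: [2, 1]

After move 5 (0->1):
Peg 0: []
Peg 1: [3]
Peg 2: [2, 1]

After move 6 (2->1):
Peg 0: []
Peg 1: [3, 1]
Peg 2: [2]

After move 7 (1->2):
Peg 0: []
Peg 1: [3]
Peg 2: [2, 1]

After move 8 (2->1):
Peg 0: []
Peg 1: [3, 1]
Peg 2: [2]

After move 9 (1->2):
Peg 0: []
Peg 1: [3]
Peg 2: [2, 1]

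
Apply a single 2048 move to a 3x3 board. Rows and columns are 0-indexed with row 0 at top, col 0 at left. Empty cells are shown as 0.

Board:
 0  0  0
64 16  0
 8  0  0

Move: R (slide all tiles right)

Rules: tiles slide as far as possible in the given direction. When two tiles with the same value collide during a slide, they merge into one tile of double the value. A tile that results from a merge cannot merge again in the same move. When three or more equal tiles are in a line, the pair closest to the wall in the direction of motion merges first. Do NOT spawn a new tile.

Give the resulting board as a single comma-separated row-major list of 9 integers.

Slide right:
row 0: [0, 0, 0] -> [0, 0, 0]
row 1: [64, 16, 0] -> [0, 64, 16]
row 2: [8, 0, 0] -> [0, 0, 8]

Answer: 0, 0, 0, 0, 64, 16, 0, 0, 8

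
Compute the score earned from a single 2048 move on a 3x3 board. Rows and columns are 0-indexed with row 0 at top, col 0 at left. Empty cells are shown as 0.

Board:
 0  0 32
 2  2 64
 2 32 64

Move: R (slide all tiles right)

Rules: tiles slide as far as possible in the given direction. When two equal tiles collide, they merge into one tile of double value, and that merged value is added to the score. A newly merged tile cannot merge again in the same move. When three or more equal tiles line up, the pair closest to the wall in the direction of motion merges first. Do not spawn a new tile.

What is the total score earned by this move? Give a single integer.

Answer: 4

Derivation:
Slide right:
row 0: [0, 0, 32] -> [0, 0, 32]  score +0 (running 0)
row 1: [2, 2, 64] -> [0, 4, 64]  score +4 (running 4)
row 2: [2, 32, 64] -> [2, 32, 64]  score +0 (running 4)
Board after move:
 0  0 32
 0  4 64
 2 32 64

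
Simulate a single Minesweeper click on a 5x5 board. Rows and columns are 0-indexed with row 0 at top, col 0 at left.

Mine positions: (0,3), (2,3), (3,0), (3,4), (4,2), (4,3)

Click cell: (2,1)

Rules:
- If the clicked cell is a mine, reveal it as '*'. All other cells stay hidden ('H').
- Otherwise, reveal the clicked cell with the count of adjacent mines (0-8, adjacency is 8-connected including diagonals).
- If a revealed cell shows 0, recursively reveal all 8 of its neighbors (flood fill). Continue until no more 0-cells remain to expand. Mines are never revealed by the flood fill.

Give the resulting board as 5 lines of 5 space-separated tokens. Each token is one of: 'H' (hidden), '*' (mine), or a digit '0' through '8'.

H H H H H
H H H H H
H 1 H H H
H H H H H
H H H H H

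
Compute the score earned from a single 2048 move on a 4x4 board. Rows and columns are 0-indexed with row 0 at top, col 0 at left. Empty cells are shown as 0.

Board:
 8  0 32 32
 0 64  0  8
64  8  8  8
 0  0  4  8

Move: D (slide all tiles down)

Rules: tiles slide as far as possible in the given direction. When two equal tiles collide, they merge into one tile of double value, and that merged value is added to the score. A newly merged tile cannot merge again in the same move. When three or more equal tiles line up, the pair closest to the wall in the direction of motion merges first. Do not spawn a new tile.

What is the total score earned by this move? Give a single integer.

Answer: 16

Derivation:
Slide down:
col 0: [8, 0, 64, 0] -> [0, 0, 8, 64]  score +0 (running 0)
col 1: [0, 64, 8, 0] -> [0, 0, 64, 8]  score +0 (running 0)
col 2: [32, 0, 8, 4] -> [0, 32, 8, 4]  score +0 (running 0)
col 3: [32, 8, 8, 8] -> [0, 32, 8, 16]  score +16 (running 16)
Board after move:
 0  0  0  0
 0  0 32 32
 8 64  8  8
64  8  4 16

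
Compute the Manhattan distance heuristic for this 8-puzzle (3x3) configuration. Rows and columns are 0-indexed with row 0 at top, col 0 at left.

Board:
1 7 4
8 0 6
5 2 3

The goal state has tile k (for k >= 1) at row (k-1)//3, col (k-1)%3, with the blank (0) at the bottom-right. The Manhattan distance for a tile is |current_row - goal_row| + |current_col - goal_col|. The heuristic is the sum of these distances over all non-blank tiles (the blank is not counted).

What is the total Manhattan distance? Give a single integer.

Answer: 14

Derivation:
Tile 1: (0,0)->(0,0) = 0
Tile 7: (0,1)->(2,0) = 3
Tile 4: (0,2)->(1,0) = 3
Tile 8: (1,0)->(2,1) = 2
Tile 6: (1,2)->(1,2) = 0
Tile 5: (2,0)->(1,1) = 2
Tile 2: (2,1)->(0,1) = 2
Tile 3: (2,2)->(0,2) = 2
Sum: 0 + 3 + 3 + 2 + 0 + 2 + 2 + 2 = 14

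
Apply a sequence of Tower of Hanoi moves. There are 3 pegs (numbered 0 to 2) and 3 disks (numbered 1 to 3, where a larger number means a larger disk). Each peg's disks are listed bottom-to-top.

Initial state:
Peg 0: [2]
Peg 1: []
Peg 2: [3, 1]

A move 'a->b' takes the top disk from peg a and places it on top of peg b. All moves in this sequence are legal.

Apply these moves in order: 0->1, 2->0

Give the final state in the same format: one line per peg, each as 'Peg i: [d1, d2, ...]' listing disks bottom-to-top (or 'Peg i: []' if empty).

After move 1 (0->1):
Peg 0: []
Peg 1: [2]
Peg 2: [3, 1]

After move 2 (2->0):
Peg 0: [1]
Peg 1: [2]
Peg 2: [3]

Answer: Peg 0: [1]
Peg 1: [2]
Peg 2: [3]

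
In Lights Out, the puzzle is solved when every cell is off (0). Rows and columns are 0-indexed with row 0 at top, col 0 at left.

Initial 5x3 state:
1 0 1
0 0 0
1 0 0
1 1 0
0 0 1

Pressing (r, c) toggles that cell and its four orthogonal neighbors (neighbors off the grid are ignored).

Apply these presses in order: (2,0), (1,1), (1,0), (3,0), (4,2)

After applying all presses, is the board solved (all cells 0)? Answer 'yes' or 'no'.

After press 1 at (2,0):
1 0 1
1 0 0
0 1 0
0 1 0
0 0 1

After press 2 at (1,1):
1 1 1
0 1 1
0 0 0
0 1 0
0 0 1

After press 3 at (1,0):
0 1 1
1 0 1
1 0 0
0 1 0
0 0 1

After press 4 at (3,0):
0 1 1
1 0 1
0 0 0
1 0 0
1 0 1

After press 5 at (4,2):
0 1 1
1 0 1
0 0 0
1 0 1
1 1 0

Lights still on: 8

Answer: no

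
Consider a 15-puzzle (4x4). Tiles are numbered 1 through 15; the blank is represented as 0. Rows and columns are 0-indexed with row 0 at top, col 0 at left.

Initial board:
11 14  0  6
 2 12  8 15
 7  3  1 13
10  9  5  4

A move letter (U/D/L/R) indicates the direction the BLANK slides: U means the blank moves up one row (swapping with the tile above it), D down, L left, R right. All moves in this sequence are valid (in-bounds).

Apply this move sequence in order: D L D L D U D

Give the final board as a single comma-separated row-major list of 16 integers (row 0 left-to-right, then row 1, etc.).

After move 1 (D):
11 14  8  6
 2 12  0 15
 7  3  1 13
10  9  5  4

After move 2 (L):
11 14  8  6
 2  0 12 15
 7  3  1 13
10  9  5  4

After move 3 (D):
11 14  8  6
 2  3 12 15
 7  0  1 13
10  9  5  4

After move 4 (L):
11 14  8  6
 2  3 12 15
 0  7  1 13
10  9  5  4

After move 5 (D):
11 14  8  6
 2  3 12 15
10  7  1 13
 0  9  5  4

After move 6 (U):
11 14  8  6
 2  3 12 15
 0  7  1 13
10  9  5  4

After move 7 (D):
11 14  8  6
 2  3 12 15
10  7  1 13
 0  9  5  4

Answer: 11, 14, 8, 6, 2, 3, 12, 15, 10, 7, 1, 13, 0, 9, 5, 4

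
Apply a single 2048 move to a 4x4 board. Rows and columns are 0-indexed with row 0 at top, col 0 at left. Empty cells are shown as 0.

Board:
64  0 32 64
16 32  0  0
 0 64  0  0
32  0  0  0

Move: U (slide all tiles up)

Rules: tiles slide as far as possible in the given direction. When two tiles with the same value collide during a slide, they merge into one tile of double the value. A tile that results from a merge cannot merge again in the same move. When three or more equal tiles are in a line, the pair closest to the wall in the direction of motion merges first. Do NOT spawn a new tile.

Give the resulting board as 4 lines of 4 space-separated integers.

Slide up:
col 0: [64, 16, 0, 32] -> [64, 16, 32, 0]
col 1: [0, 32, 64, 0] -> [32, 64, 0, 0]
col 2: [32, 0, 0, 0] -> [32, 0, 0, 0]
col 3: [64, 0, 0, 0] -> [64, 0, 0, 0]

Answer: 64 32 32 64
16 64  0  0
32  0  0  0
 0  0  0  0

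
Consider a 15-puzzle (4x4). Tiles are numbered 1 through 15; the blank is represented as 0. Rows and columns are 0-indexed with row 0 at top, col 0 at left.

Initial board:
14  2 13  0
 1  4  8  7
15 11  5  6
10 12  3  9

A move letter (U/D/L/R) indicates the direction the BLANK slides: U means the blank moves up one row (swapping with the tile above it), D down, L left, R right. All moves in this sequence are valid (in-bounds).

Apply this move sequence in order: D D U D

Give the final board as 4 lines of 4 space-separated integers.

After move 1 (D):
14  2 13  7
 1  4  8  0
15 11  5  6
10 12  3  9

After move 2 (D):
14  2 13  7
 1  4  8  6
15 11  5  0
10 12  3  9

After move 3 (U):
14  2 13  7
 1  4  8  0
15 11  5  6
10 12  3  9

After move 4 (D):
14  2 13  7
 1  4  8  6
15 11  5  0
10 12  3  9

Answer: 14  2 13  7
 1  4  8  6
15 11  5  0
10 12  3  9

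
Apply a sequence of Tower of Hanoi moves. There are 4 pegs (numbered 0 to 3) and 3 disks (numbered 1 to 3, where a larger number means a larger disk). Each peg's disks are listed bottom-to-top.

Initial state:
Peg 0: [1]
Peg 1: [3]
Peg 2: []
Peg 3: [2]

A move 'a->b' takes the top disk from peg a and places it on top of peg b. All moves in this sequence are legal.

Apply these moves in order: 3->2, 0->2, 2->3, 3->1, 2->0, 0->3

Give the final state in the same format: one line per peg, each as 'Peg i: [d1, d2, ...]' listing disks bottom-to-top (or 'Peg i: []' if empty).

After move 1 (3->2):
Peg 0: [1]
Peg 1: [3]
Peg 2: [2]
Peg 3: []

After move 2 (0->2):
Peg 0: []
Peg 1: [3]
Peg 2: [2, 1]
Peg 3: []

After move 3 (2->3):
Peg 0: []
Peg 1: [3]
Peg 2: [2]
Peg 3: [1]

After move 4 (3->1):
Peg 0: []
Peg 1: [3, 1]
Peg 2: [2]
Peg 3: []

After move 5 (2->0):
Peg 0: [2]
Peg 1: [3, 1]
Peg 2: []
Peg 3: []

After move 6 (0->3):
Peg 0: []
Peg 1: [3, 1]
Peg 2: []
Peg 3: [2]

Answer: Peg 0: []
Peg 1: [3, 1]
Peg 2: []
Peg 3: [2]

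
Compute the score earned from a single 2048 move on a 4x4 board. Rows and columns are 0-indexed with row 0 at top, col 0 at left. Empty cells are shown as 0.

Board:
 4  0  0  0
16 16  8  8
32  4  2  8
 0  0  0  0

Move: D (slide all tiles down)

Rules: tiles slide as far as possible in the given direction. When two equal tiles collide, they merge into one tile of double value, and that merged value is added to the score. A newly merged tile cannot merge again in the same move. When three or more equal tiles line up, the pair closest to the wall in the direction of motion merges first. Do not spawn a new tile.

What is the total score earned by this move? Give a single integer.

Answer: 16

Derivation:
Slide down:
col 0: [4, 16, 32, 0] -> [0, 4, 16, 32]  score +0 (running 0)
col 1: [0, 16, 4, 0] -> [0, 0, 16, 4]  score +0 (running 0)
col 2: [0, 8, 2, 0] -> [0, 0, 8, 2]  score +0 (running 0)
col 3: [0, 8, 8, 0] -> [0, 0, 0, 16]  score +16 (running 16)
Board after move:
 0  0  0  0
 4  0  0  0
16 16  8  0
32  4  2 16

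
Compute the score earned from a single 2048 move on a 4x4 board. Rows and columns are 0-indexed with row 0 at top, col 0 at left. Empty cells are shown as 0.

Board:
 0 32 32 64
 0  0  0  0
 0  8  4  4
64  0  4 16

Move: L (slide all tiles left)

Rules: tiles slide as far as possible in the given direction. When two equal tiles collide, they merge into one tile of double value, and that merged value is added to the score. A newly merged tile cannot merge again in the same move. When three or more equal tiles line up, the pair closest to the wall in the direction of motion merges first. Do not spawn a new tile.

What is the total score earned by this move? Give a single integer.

Slide left:
row 0: [0, 32, 32, 64] -> [64, 64, 0, 0]  score +64 (running 64)
row 1: [0, 0, 0, 0] -> [0, 0, 0, 0]  score +0 (running 64)
row 2: [0, 8, 4, 4] -> [8, 8, 0, 0]  score +8 (running 72)
row 3: [64, 0, 4, 16] -> [64, 4, 16, 0]  score +0 (running 72)
Board after move:
64 64  0  0
 0  0  0  0
 8  8  0  0
64  4 16  0

Answer: 72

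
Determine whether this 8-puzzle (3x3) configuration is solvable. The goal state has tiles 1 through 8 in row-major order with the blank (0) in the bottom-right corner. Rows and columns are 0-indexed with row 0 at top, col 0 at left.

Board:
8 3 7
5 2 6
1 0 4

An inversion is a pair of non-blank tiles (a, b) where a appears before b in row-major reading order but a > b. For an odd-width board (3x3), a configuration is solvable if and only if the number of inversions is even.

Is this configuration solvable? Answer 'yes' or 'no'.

Inversions (pairs i<j in row-major order where tile[i] > tile[j] > 0): 20
20 is even, so the puzzle is solvable.

Answer: yes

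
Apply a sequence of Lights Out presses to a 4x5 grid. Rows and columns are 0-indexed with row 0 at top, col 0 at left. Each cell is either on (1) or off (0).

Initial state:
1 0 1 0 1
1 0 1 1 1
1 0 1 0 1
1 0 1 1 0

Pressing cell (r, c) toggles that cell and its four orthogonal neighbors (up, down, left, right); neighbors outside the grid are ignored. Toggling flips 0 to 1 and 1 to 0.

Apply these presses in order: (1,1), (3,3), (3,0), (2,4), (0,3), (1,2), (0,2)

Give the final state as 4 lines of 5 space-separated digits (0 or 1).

After press 1 at (1,1):
1 1 1 0 1
0 1 0 1 1
1 1 1 0 1
1 0 1 1 0

After press 2 at (3,3):
1 1 1 0 1
0 1 0 1 1
1 1 1 1 1
1 0 0 0 1

After press 3 at (3,0):
1 1 1 0 1
0 1 0 1 1
0 1 1 1 1
0 1 0 0 1

After press 4 at (2,4):
1 1 1 0 1
0 1 0 1 0
0 1 1 0 0
0 1 0 0 0

After press 5 at (0,3):
1 1 0 1 0
0 1 0 0 0
0 1 1 0 0
0 1 0 0 0

After press 6 at (1,2):
1 1 1 1 0
0 0 1 1 0
0 1 0 0 0
0 1 0 0 0

After press 7 at (0,2):
1 0 0 0 0
0 0 0 1 0
0 1 0 0 0
0 1 0 0 0

Answer: 1 0 0 0 0
0 0 0 1 0
0 1 0 0 0
0 1 0 0 0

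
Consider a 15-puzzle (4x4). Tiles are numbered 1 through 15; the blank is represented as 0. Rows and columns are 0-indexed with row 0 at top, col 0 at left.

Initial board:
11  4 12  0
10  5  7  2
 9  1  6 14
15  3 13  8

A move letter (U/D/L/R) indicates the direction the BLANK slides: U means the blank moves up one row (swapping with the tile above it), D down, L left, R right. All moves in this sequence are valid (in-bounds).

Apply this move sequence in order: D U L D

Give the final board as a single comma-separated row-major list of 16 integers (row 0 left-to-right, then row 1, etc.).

Answer: 11, 4, 7, 12, 10, 5, 0, 2, 9, 1, 6, 14, 15, 3, 13, 8

Derivation:
After move 1 (D):
11  4 12  2
10  5  7  0
 9  1  6 14
15  3 13  8

After move 2 (U):
11  4 12  0
10  5  7  2
 9  1  6 14
15  3 13  8

After move 3 (L):
11  4  0 12
10  5  7  2
 9  1  6 14
15  3 13  8

After move 4 (D):
11  4  7 12
10  5  0  2
 9  1  6 14
15  3 13  8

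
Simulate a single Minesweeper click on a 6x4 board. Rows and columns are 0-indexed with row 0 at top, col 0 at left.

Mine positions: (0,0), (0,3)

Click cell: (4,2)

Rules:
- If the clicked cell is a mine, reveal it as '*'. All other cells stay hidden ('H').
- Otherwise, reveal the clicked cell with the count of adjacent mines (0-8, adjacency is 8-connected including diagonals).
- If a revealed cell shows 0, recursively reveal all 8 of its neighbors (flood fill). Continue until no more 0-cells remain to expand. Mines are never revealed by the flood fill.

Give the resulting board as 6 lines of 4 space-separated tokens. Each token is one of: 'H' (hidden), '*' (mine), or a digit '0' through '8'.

H H H H
1 1 1 1
0 0 0 0
0 0 0 0
0 0 0 0
0 0 0 0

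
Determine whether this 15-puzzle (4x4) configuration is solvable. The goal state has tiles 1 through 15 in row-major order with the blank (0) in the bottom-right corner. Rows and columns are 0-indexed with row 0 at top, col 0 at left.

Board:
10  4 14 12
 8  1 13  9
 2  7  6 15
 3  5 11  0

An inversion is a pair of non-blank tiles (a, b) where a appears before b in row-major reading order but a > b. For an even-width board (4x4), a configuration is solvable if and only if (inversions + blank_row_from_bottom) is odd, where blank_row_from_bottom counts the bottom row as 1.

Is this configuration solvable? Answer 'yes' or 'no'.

Inversions: 58
Blank is in row 3 (0-indexed from top), which is row 1 counting from the bottom (bottom = 1).
58 + 1 = 59, which is odd, so the puzzle is solvable.

Answer: yes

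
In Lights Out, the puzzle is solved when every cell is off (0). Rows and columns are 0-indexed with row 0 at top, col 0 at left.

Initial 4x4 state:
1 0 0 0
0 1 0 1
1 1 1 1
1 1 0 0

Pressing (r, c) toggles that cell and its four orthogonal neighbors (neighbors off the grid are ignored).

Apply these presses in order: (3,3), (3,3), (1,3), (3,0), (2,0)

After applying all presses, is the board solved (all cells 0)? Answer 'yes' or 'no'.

Answer: no

Derivation:
After press 1 at (3,3):
1 0 0 0
0 1 0 1
1 1 1 0
1 1 1 1

After press 2 at (3,3):
1 0 0 0
0 1 0 1
1 1 1 1
1 1 0 0

After press 3 at (1,3):
1 0 0 1
0 1 1 0
1 1 1 0
1 1 0 0

After press 4 at (3,0):
1 0 0 1
0 1 1 0
0 1 1 0
0 0 0 0

After press 5 at (2,0):
1 0 0 1
1 1 1 0
1 0 1 0
1 0 0 0

Lights still on: 8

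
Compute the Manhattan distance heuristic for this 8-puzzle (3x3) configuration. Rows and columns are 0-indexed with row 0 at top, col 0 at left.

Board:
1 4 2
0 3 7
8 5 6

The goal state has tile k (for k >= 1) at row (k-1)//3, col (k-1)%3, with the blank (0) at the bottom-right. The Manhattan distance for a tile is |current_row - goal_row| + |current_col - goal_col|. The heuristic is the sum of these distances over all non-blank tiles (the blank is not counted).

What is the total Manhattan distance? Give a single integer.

Tile 1: (0,0)->(0,0) = 0
Tile 4: (0,1)->(1,0) = 2
Tile 2: (0,2)->(0,1) = 1
Tile 3: (1,1)->(0,2) = 2
Tile 7: (1,2)->(2,0) = 3
Tile 8: (2,0)->(2,1) = 1
Tile 5: (2,1)->(1,1) = 1
Tile 6: (2,2)->(1,2) = 1
Sum: 0 + 2 + 1 + 2 + 3 + 1 + 1 + 1 = 11

Answer: 11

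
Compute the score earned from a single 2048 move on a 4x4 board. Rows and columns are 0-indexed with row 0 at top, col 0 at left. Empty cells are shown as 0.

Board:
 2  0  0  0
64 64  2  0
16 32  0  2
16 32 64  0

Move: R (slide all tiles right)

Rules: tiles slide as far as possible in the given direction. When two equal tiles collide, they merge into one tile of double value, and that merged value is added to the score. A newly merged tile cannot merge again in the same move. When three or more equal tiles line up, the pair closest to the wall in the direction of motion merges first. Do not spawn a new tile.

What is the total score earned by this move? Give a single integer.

Slide right:
row 0: [2, 0, 0, 0] -> [0, 0, 0, 2]  score +0 (running 0)
row 1: [64, 64, 2, 0] -> [0, 0, 128, 2]  score +128 (running 128)
row 2: [16, 32, 0, 2] -> [0, 16, 32, 2]  score +0 (running 128)
row 3: [16, 32, 64, 0] -> [0, 16, 32, 64]  score +0 (running 128)
Board after move:
  0   0   0   2
  0   0 128   2
  0  16  32   2
  0  16  32  64

Answer: 128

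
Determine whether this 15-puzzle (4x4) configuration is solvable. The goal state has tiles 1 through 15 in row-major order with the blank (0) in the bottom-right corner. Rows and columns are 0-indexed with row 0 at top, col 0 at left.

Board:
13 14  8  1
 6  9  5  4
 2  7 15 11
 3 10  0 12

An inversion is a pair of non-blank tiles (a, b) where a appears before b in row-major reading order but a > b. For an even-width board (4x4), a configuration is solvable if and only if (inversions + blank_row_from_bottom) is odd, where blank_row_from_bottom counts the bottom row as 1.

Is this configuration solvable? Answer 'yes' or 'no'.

Answer: yes

Derivation:
Inversions: 52
Blank is in row 3 (0-indexed from top), which is row 1 counting from the bottom (bottom = 1).
52 + 1 = 53, which is odd, so the puzzle is solvable.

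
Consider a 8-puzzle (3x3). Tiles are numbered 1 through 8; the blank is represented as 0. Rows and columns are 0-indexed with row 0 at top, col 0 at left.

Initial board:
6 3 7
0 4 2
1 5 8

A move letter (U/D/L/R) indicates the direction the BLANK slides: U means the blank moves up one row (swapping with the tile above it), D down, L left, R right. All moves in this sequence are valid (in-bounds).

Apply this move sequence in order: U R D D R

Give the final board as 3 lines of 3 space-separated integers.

Answer: 3 4 7
6 5 2
1 8 0

Derivation:
After move 1 (U):
0 3 7
6 4 2
1 5 8

After move 2 (R):
3 0 7
6 4 2
1 5 8

After move 3 (D):
3 4 7
6 0 2
1 5 8

After move 4 (D):
3 4 7
6 5 2
1 0 8

After move 5 (R):
3 4 7
6 5 2
1 8 0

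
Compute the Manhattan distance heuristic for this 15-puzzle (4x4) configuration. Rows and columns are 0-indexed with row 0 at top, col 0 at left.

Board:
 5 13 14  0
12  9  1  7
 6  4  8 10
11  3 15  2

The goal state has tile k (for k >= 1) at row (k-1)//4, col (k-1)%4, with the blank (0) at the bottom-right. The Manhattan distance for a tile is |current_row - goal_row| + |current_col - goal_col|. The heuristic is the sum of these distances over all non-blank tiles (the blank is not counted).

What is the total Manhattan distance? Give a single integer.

Tile 5: at (0,0), goal (1,0), distance |0-1|+|0-0| = 1
Tile 13: at (0,1), goal (3,0), distance |0-3|+|1-0| = 4
Tile 14: at (0,2), goal (3,1), distance |0-3|+|2-1| = 4
Tile 12: at (1,0), goal (2,3), distance |1-2|+|0-3| = 4
Tile 9: at (1,1), goal (2,0), distance |1-2|+|1-0| = 2
Tile 1: at (1,2), goal (0,0), distance |1-0|+|2-0| = 3
Tile 7: at (1,3), goal (1,2), distance |1-1|+|3-2| = 1
Tile 6: at (2,0), goal (1,1), distance |2-1|+|0-1| = 2
Tile 4: at (2,1), goal (0,3), distance |2-0|+|1-3| = 4
Tile 8: at (2,2), goal (1,3), distance |2-1|+|2-3| = 2
Tile 10: at (2,3), goal (2,1), distance |2-2|+|3-1| = 2
Tile 11: at (3,0), goal (2,2), distance |3-2|+|0-2| = 3
Tile 3: at (3,1), goal (0,2), distance |3-0|+|1-2| = 4
Tile 15: at (3,2), goal (3,2), distance |3-3|+|2-2| = 0
Tile 2: at (3,3), goal (0,1), distance |3-0|+|3-1| = 5
Sum: 1 + 4 + 4 + 4 + 2 + 3 + 1 + 2 + 4 + 2 + 2 + 3 + 4 + 0 + 5 = 41

Answer: 41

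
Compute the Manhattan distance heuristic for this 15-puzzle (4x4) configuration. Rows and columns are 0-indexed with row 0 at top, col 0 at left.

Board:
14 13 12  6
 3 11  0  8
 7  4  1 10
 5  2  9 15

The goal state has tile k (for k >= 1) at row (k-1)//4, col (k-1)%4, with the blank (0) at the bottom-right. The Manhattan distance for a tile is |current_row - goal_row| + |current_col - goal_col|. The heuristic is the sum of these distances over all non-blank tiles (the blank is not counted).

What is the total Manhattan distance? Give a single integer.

Answer: 41

Derivation:
Tile 14: at (0,0), goal (3,1), distance |0-3|+|0-1| = 4
Tile 13: at (0,1), goal (3,0), distance |0-3|+|1-0| = 4
Tile 12: at (0,2), goal (2,3), distance |0-2|+|2-3| = 3
Tile 6: at (0,3), goal (1,1), distance |0-1|+|3-1| = 3
Tile 3: at (1,0), goal (0,2), distance |1-0|+|0-2| = 3
Tile 11: at (1,1), goal (2,2), distance |1-2|+|1-2| = 2
Tile 8: at (1,3), goal (1,3), distance |1-1|+|3-3| = 0
Tile 7: at (2,0), goal (1,2), distance |2-1|+|0-2| = 3
Tile 4: at (2,1), goal (0,3), distance |2-0|+|1-3| = 4
Tile 1: at (2,2), goal (0,0), distance |2-0|+|2-0| = 4
Tile 10: at (2,3), goal (2,1), distance |2-2|+|3-1| = 2
Tile 5: at (3,0), goal (1,0), distance |3-1|+|0-0| = 2
Tile 2: at (3,1), goal (0,1), distance |3-0|+|1-1| = 3
Tile 9: at (3,2), goal (2,0), distance |3-2|+|2-0| = 3
Tile 15: at (3,3), goal (3,2), distance |3-3|+|3-2| = 1
Sum: 4 + 4 + 3 + 3 + 3 + 2 + 0 + 3 + 4 + 4 + 2 + 2 + 3 + 3 + 1 = 41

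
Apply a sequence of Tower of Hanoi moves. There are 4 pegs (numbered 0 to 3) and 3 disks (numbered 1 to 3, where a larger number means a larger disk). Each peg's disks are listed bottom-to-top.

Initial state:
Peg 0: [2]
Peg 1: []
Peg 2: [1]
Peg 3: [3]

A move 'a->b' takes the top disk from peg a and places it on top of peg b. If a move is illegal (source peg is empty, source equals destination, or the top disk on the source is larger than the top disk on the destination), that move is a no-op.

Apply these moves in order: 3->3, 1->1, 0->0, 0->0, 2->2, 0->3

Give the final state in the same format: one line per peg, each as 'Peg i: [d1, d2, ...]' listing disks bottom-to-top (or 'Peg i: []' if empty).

After move 1 (3->3):
Peg 0: [2]
Peg 1: []
Peg 2: [1]
Peg 3: [3]

After move 2 (1->1):
Peg 0: [2]
Peg 1: []
Peg 2: [1]
Peg 3: [3]

After move 3 (0->0):
Peg 0: [2]
Peg 1: []
Peg 2: [1]
Peg 3: [3]

After move 4 (0->0):
Peg 0: [2]
Peg 1: []
Peg 2: [1]
Peg 3: [3]

After move 5 (2->2):
Peg 0: [2]
Peg 1: []
Peg 2: [1]
Peg 3: [3]

After move 6 (0->3):
Peg 0: []
Peg 1: []
Peg 2: [1]
Peg 3: [3, 2]

Answer: Peg 0: []
Peg 1: []
Peg 2: [1]
Peg 3: [3, 2]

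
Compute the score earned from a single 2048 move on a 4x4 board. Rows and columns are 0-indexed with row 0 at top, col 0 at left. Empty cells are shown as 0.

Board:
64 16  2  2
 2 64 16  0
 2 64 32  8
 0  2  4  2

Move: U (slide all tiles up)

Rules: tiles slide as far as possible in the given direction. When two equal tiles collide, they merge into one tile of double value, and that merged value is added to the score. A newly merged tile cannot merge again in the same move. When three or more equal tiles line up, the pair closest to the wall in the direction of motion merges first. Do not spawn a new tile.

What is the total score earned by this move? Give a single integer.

Answer: 132

Derivation:
Slide up:
col 0: [64, 2, 2, 0] -> [64, 4, 0, 0]  score +4 (running 4)
col 1: [16, 64, 64, 2] -> [16, 128, 2, 0]  score +128 (running 132)
col 2: [2, 16, 32, 4] -> [2, 16, 32, 4]  score +0 (running 132)
col 3: [2, 0, 8, 2] -> [2, 8, 2, 0]  score +0 (running 132)
Board after move:
 64  16   2   2
  4 128  16   8
  0   2  32   2
  0   0   4   0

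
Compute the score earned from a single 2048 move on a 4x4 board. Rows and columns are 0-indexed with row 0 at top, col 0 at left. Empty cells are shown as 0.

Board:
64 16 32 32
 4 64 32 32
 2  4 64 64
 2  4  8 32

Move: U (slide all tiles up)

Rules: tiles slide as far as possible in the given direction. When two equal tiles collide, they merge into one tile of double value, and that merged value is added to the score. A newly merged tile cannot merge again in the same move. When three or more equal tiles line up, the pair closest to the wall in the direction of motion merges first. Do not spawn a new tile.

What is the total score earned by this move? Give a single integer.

Answer: 140

Derivation:
Slide up:
col 0: [64, 4, 2, 2] -> [64, 4, 4, 0]  score +4 (running 4)
col 1: [16, 64, 4, 4] -> [16, 64, 8, 0]  score +8 (running 12)
col 2: [32, 32, 64, 8] -> [64, 64, 8, 0]  score +64 (running 76)
col 3: [32, 32, 64, 32] -> [64, 64, 32, 0]  score +64 (running 140)
Board after move:
64 16 64 64
 4 64 64 64
 4  8  8 32
 0  0  0  0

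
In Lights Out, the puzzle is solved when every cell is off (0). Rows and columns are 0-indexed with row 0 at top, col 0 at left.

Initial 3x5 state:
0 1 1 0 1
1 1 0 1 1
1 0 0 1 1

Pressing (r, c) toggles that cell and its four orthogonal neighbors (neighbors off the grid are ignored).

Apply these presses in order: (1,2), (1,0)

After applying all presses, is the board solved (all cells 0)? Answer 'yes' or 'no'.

Answer: no

Derivation:
After press 1 at (1,2):
0 1 0 0 1
1 0 1 0 1
1 0 1 1 1

After press 2 at (1,0):
1 1 0 0 1
0 1 1 0 1
0 0 1 1 1

Lights still on: 9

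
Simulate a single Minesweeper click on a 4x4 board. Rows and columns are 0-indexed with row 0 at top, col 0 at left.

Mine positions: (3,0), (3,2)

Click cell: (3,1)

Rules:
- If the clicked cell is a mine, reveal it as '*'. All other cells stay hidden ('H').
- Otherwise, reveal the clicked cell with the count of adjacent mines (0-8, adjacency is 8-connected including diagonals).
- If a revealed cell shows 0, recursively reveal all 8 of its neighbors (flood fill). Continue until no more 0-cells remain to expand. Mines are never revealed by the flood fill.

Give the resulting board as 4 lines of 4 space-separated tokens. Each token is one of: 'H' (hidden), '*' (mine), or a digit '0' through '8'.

H H H H
H H H H
H H H H
H 2 H H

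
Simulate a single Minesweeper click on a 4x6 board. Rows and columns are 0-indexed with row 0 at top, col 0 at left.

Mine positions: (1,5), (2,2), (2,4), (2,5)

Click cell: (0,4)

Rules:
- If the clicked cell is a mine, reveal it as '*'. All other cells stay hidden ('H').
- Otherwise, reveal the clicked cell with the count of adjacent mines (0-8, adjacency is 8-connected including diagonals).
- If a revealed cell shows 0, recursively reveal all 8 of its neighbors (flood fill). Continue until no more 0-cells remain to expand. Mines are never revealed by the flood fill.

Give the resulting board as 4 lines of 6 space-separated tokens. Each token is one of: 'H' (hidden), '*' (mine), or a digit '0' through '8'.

H H H H 1 H
H H H H H H
H H H H H H
H H H H H H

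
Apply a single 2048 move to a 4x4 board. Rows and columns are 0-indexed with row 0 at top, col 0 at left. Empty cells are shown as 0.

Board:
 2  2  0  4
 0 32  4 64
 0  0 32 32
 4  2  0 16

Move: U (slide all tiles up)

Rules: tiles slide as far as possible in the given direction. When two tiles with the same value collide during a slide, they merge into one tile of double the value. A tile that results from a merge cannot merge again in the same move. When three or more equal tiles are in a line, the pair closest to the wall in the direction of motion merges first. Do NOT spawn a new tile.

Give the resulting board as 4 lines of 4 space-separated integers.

Slide up:
col 0: [2, 0, 0, 4] -> [2, 4, 0, 0]
col 1: [2, 32, 0, 2] -> [2, 32, 2, 0]
col 2: [0, 4, 32, 0] -> [4, 32, 0, 0]
col 3: [4, 64, 32, 16] -> [4, 64, 32, 16]

Answer:  2  2  4  4
 4 32 32 64
 0  2  0 32
 0  0  0 16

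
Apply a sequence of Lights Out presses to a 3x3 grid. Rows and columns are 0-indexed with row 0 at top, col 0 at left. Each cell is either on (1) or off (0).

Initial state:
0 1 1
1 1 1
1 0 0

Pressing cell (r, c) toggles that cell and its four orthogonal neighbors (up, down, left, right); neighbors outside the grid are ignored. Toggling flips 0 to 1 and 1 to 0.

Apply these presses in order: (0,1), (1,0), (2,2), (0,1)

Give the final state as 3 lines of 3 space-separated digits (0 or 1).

Answer: 1 1 1
0 0 0
0 1 1

Derivation:
After press 1 at (0,1):
1 0 0
1 0 1
1 0 0

After press 2 at (1,0):
0 0 0
0 1 1
0 0 0

After press 3 at (2,2):
0 0 0
0 1 0
0 1 1

After press 4 at (0,1):
1 1 1
0 0 0
0 1 1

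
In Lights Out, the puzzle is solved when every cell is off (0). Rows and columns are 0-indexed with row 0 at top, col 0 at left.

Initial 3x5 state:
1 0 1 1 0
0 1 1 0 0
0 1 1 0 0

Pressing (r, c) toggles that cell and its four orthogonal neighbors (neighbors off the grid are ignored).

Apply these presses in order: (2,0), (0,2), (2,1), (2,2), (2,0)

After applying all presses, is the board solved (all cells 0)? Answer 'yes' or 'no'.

Answer: no

Derivation:
After press 1 at (2,0):
1 0 1 1 0
1 1 1 0 0
1 0 1 0 0

After press 2 at (0,2):
1 1 0 0 0
1 1 0 0 0
1 0 1 0 0

After press 3 at (2,1):
1 1 0 0 0
1 0 0 0 0
0 1 0 0 0

After press 4 at (2,2):
1 1 0 0 0
1 0 1 0 0
0 0 1 1 0

After press 5 at (2,0):
1 1 0 0 0
0 0 1 0 0
1 1 1 1 0

Lights still on: 7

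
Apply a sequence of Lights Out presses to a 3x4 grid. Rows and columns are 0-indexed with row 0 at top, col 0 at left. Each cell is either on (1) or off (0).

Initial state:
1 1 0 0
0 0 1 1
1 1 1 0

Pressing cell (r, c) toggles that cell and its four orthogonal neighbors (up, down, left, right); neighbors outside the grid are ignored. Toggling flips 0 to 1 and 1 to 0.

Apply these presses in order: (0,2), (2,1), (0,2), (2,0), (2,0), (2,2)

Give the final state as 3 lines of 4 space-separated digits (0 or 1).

Answer: 1 1 0 0
0 1 0 1
0 1 1 1

Derivation:
After press 1 at (0,2):
1 0 1 1
0 0 0 1
1 1 1 0

After press 2 at (2,1):
1 0 1 1
0 1 0 1
0 0 0 0

After press 3 at (0,2):
1 1 0 0
0 1 1 1
0 0 0 0

After press 4 at (2,0):
1 1 0 0
1 1 1 1
1 1 0 0

After press 5 at (2,0):
1 1 0 0
0 1 1 1
0 0 0 0

After press 6 at (2,2):
1 1 0 0
0 1 0 1
0 1 1 1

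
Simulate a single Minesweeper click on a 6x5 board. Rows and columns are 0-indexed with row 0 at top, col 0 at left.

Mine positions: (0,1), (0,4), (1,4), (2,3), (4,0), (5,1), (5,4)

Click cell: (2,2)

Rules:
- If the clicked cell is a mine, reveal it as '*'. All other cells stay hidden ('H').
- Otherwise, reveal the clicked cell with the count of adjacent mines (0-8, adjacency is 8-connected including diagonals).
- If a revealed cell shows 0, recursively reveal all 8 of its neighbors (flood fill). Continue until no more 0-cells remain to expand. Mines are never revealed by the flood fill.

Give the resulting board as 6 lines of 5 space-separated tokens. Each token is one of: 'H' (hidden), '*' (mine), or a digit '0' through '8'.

H H H H H
H H H H H
H H 1 H H
H H H H H
H H H H H
H H H H H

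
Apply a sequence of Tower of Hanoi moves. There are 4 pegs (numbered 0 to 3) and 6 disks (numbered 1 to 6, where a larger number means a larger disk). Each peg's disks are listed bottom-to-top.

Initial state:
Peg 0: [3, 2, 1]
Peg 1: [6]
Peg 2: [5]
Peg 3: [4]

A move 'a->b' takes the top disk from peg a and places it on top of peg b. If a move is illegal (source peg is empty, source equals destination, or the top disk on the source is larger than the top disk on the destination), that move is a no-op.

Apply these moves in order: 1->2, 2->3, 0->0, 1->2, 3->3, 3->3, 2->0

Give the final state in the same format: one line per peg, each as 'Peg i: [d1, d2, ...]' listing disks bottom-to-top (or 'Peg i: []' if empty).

After move 1 (1->2):
Peg 0: [3, 2, 1]
Peg 1: [6]
Peg 2: [5]
Peg 3: [4]

After move 2 (2->3):
Peg 0: [3, 2, 1]
Peg 1: [6]
Peg 2: [5]
Peg 3: [4]

After move 3 (0->0):
Peg 0: [3, 2, 1]
Peg 1: [6]
Peg 2: [5]
Peg 3: [4]

After move 4 (1->2):
Peg 0: [3, 2, 1]
Peg 1: [6]
Peg 2: [5]
Peg 3: [4]

After move 5 (3->3):
Peg 0: [3, 2, 1]
Peg 1: [6]
Peg 2: [5]
Peg 3: [4]

After move 6 (3->3):
Peg 0: [3, 2, 1]
Peg 1: [6]
Peg 2: [5]
Peg 3: [4]

After move 7 (2->0):
Peg 0: [3, 2, 1]
Peg 1: [6]
Peg 2: [5]
Peg 3: [4]

Answer: Peg 0: [3, 2, 1]
Peg 1: [6]
Peg 2: [5]
Peg 3: [4]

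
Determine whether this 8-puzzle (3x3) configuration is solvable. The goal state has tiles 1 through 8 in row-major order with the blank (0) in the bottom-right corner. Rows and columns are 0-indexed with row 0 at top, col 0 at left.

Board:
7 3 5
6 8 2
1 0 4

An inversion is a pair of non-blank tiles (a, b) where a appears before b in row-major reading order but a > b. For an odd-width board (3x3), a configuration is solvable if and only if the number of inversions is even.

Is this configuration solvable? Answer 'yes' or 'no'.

Inversions (pairs i<j in row-major order where tile[i] > tile[j] > 0): 18
18 is even, so the puzzle is solvable.

Answer: yes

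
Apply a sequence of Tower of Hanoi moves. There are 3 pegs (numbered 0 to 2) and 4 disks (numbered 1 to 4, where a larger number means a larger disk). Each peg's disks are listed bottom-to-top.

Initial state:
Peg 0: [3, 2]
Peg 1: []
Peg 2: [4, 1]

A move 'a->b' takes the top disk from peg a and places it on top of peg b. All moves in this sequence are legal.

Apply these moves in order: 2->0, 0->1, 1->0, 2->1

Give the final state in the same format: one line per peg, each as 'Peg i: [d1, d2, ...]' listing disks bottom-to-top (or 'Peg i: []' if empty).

After move 1 (2->0):
Peg 0: [3, 2, 1]
Peg 1: []
Peg 2: [4]

After move 2 (0->1):
Peg 0: [3, 2]
Peg 1: [1]
Peg 2: [4]

After move 3 (1->0):
Peg 0: [3, 2, 1]
Peg 1: []
Peg 2: [4]

After move 4 (2->1):
Peg 0: [3, 2, 1]
Peg 1: [4]
Peg 2: []

Answer: Peg 0: [3, 2, 1]
Peg 1: [4]
Peg 2: []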